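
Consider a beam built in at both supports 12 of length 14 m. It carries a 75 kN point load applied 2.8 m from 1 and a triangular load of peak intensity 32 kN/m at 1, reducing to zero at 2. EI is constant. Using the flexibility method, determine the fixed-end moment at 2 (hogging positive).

M_2 = 242.7 kN·m

Release both end moments; the primary structure is a simply-supported span 12 with redundants M_1 and M_2.
On the primary (simply-supported) span, the end slopes from the loading are:
  at 1: point load 75 at a = 2.8: Pab(L + b)/(6LEI) = 705.6/EI
  at 2: point load 75 at a = 2.8: Pab(L + a)/(6LEI) = 470.4/EI
  at 1: triangular load, peak 32: w₀L³/(45EI) = 1951/EI
  at 2: triangular load, peak 32: 7w₀L³/(360EI) = 1707/EI
  θ_10 = 2657/EI,  θ_20 = 2178/EI
Flexibility coefficients: a unit moment at one end gives L/(3EI) there and L/(6EI) at the far end, so f₁₁ = f₂₂ = 4.667/EI and f₁₂ = f₂₁ = 2.333/EI.
Compatibility — zero rotation at each built-in end:
  4.667 M_1 + 2.333 M_2 = 2657
  2.333 M_1 + 4.667 M_2 = 2178
Solving the pair gives M_1 = 448 kN·m and M_2 = 242.7 kN·m (hogging).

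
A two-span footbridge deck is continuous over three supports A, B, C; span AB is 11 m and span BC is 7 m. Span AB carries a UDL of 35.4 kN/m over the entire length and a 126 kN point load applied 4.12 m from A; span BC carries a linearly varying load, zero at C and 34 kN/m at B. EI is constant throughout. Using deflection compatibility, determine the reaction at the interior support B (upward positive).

Release continuity at B by inserting a hinge; the redundant is the internal moment M_B. The primary structure is two simply-supported spans AB and BC.
Discontinuity in slope at B on the released structure — sum the simple-span end rotations:
  span AB: UDL 35.4: wL³/(24EI) = 1963/EI
  span AB: point load 126 at a = 4.12: Pab(L + a)/(6LEI) = 818.2/EI
  span BC: triangular load, peak 34: w₀L³/(45EI) = 259.2/EI
  relative rotation θ_0 = (2781 + 259.2)/EI = 3041/EI
A unit hogging moment at B produces rotation L₁/(3EI) + L₂/(3EI) = 6/EI.
Slope continuity at B: θ_0 = M_B·6/EI, so M_B = 3041/6 = 506.8 kN·m (hogging).
Span AB, ΣM about A with M_B applied at B: R_B^{AB}·11 = 2661 + 506.8, so R_B^{AB} = 288 kN and R_A = 515.4 − 288 = 227.4 kN.
Span BC, ΣM about C: R_B^{BC}·7 = 555.3 + 506.8, so R_B^{BC} = 151.7 kN and R_C = 119 − 151.7 = -32.73 kN.
R_B = 288 + 151.7 = 439.7 kN.

R_B = 439.7 kN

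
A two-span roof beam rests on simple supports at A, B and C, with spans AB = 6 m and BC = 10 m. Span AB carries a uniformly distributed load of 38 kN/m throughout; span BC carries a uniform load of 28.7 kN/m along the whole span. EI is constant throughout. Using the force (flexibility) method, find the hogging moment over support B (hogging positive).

Release continuity at B by inserting a hinge; the redundant is the internal moment M_B. The primary structure is two simply-supported spans AB and BC.
Rotations at B on the released spans (each span's end-slope, ×1/EI):
  span AB: UDL 38: wL³/(24EI) = 342/EI
  span BC: UDL 28.7: wL³/(24EI) = 1196/EI
  relative rotation θ_0 = (342 + 1196)/EI = 1538/EI
A unit hogging moment at B produces rotation L₁/(3EI) + L₂/(3EI) = 5.333/EI.
Slope continuity at B: θ_0 = M_B·5.333/EI, so M_B = 1538/5.333 = 288.3 kN·m (hogging).

M_B = 288.3 kN·m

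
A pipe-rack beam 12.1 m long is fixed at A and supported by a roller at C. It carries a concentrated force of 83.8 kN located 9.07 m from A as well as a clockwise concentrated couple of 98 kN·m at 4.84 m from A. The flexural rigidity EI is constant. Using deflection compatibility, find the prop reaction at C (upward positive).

R_C = 60.76 kN

Release the roller at C. Primary structure: cantilever fixed at A.
Primary-structure tip deflection at C by superposition:
  point load 83.8 at a = 9.07: Pa²(3L − a)/(6EI) = 31286/EI
  clockwise couple 98 at a = 4.84: M₀a(2L − a)/(2EI) = 4591/EI
  δ_0 = 35878/EI
Tip deflection under a unit load at C: L³/(3EI) = 590.5/EI.
Compatibility at C: δ_0 − R_C·δ_{CC} = 0, so R_C = 35878/590.5 = 60.76 kN.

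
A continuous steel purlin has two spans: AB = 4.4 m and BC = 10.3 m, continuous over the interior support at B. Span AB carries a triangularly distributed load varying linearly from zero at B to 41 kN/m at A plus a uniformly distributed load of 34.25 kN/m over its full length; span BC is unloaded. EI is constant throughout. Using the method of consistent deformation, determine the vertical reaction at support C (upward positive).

R_C = -3.754 kN

Take M_B as the redundant. Released structure: two simple spans AB and BC with a hinge at B.
Discontinuity in slope at B on the released structure — sum the simple-span end rotations:
  span AB: triangular load, peak 41: 7w₀L³/(360EI) = 67.91/EI
  span AB: UDL 34.25: wL³/(24EI) = 121.6/EI
  relative rotation θ_0 = (189.5 + 0)/EI = 189.5/EI
A unit hogging moment at B produces rotation L₁/(3EI) + L₂/(3EI) = 4.9/EI.
Compatibility: M_B·(L₁+L₂)/(3EI) = θ_0, giving M_B = 38.67 kN·m (hogging).
Span BC, ΣM about C: R_B^{BC}·10.3 = 0 + 38.67, so R_B^{BC} = 3.754 kN and R_C = 0 − 3.754 = -3.754 kN.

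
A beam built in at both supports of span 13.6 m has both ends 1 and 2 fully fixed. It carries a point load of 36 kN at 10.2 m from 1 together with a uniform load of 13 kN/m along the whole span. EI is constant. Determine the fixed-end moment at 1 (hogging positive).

M_1 = 223.3 kN·m

Take the two fixed-end moments M_1, M_2 as redundants; the released structure is the simple span 12.
Simple-span end rotations at 1 and 2 under the given loads:
  at 1: point load 36 at a = 10.2: Pab(L + b)/(6LEI) = 260.1/EI
  at 2: point load 36 at a = 10.2: Pab(L + a)/(6LEI) = 364.1/EI
  at 1: UDL 13: wL³/(24EI) = 1363/EI
  at 2: UDL 13: wL³/(24EI) = 1363/EI
  θ_10 = 1623/EI,  θ_20 = 1727/EI
Flexibility coefficients: a unit moment at one end gives L/(3EI) there and L/(6EI) at the far end, so f₁₁ = f₂₂ = 4.533/EI and f₁₂ = f₂₁ = 2.267/EI.
Compatibility — zero rotation at each built-in end:
  4.533 M_1 + 2.267 M_2 = 1623
  2.267 M_1 + 4.533 M_2 = 1727
Solving the pair gives M_1 = 223.3 kN·m and M_2 = 269.2 kN·m (hogging).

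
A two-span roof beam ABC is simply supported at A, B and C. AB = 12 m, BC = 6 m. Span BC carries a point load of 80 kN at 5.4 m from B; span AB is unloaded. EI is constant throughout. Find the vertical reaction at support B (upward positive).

R_B = 9.98 kN

Release continuity at B by inserting a hinge; the redundant is the internal moment M_B. The primary structure is two simply-supported spans AB and BC.
Discontinuity in slope at B on the released structure — sum the simple-span end rotations:
  span BC: point load 80 at a = 5.4: Pab(L + b)/(6LEI) = 47.52/EI
  relative rotation θ_0 = (0 + 47.52)/EI = 47.52/EI
A unit hogging moment at B produces rotation L₁/(3EI) + L₂/(3EI) = 6/EI.
Compatibility: M_B·(L₁+L₂)/(3EI) = θ_0, giving M_B = 7.92 kN·m (hogging).
Span AB, ΣM about A with M_B applied at B: R_B^{AB}·12 = 0 + 7.92, so R_B^{AB} = 0.66 kN and R_A = 0 − 0.66 = -0.66 kN.
Span BC, ΣM about C: R_B^{BC}·6 = 48 + 7.92, so R_B^{BC} = 9.32 kN and R_C = 80 − 9.32 = 70.68 kN.
R_B = 0.66 + 9.32 = 9.98 kN.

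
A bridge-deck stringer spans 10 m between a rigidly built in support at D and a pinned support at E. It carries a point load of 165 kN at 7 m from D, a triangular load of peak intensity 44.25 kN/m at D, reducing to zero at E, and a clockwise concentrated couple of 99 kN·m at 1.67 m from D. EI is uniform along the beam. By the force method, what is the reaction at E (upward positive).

Choose R_E as the redundant. The primary structure is the cantilever fixed at D.
Primary-structure tip deflection at E by superposition:
  point load 165 at a = 7: Pa²(3L − a)/(6EI) = 30992/EI
  triangular load, peak 44.25 at the fixed end: w₀L⁴/(30EI) = 14750/EI
  clockwise couple 99 at a = 1.67: M₀a(2L − a)/(2EI) = 1515/EI
  δ_0 = 47258/EI
Flexibility coefficient — unit upward force at E: δ_{EE} = L³/(3EI) = 333.3/EI.
The prop prevents deflection at E: R_E = δ_0/δ_{EE} = 47258/333.3 = 141.8 kN.

R_E = 141.8 kN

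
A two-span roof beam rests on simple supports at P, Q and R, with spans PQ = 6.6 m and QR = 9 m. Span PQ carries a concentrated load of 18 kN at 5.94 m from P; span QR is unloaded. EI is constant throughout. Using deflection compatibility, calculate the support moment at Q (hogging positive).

Insert a hinge at Q; M_Q is the redundant, and each span becomes simply supported.
End slopes at the hinge Q, treating each span as simply supported:
  span PQ: point load 18 at a = 5.94: Pab(L + a)/(6LEI) = 22.35/EI
  relative rotation θ_0 = (22.35 + 0)/EI = 22.35/EI
A unit hogging moment at Q produces rotation L₁/(3EI) + L₂/(3EI) = 5.2/EI.
Slope continuity at Q: θ_0 = M_Q·5.2/EI, so M_Q = 22.35/5.2 = 4.297 kN·m (hogging).

M_Q = 4.297 kN·m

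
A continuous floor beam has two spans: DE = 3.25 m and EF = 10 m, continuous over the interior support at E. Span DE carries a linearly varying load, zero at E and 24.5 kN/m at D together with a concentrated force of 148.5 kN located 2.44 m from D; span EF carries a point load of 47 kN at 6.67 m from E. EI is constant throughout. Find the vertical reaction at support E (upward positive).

R_E = 171.2 kN

Take M_E as the redundant. Released structure: two simple spans DE and EF with a hinge at E.
Rotations at E on the released spans (each span's end-slope, ×1/EI):
  span DE: triangular load, peak 24.5: 7w₀L³/(360EI) = 16.35/EI
  span DE: point load 148.5 at a = 2.44: Pab(L + a)/(6LEI) = 85.64/EI
  span EF: point load 47 at a = 6.67: Pab(L + b)/(6LEI) = 231.9/EI
  relative rotation θ_0 = (102 + 231.9)/EI = 333.9/EI
A unit hogging moment at E produces rotation L₁/(3EI) + L₂/(3EI) = 4.417/EI.
Compatibility: M_E·(L₁+L₂)/(3EI) = θ_0, giving M_E = 75.6 kN·m (hogging).
Span DE, ΣM about D with M_E applied at E: R_E^{DE}·3.25 = 405.5 + 75.6, so R_E^{DE} = 148 kN and R_D = 188.3 − 148 = 40.29 kN.
Span EF, ΣM about F: R_E^{EF}·10 = 156.5 + 75.6, so R_E^{EF} = 23.21 kN and R_F = 47 − 23.21 = 23.79 kN.
R_E = 148 + 23.21 = 171.2 kN.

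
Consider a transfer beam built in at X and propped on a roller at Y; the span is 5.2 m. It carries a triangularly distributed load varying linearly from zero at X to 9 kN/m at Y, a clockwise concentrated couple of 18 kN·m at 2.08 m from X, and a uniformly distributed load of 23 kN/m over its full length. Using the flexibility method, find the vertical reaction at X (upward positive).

Take the reaction at Y as the redundant and release it; the primary structure is a cantilever fixed at X.
Primary-structure tip deflection at Y by superposition:
  triangular load, peak 9 at the free end: 11w₀L⁴/(120EI) = 603.2/EI
  clockwise couple 18 at a = 2.08: M₀a(2L − a)/(2EI) = 155.8/EI
  UDL 23: wL⁴/(8EI) = 2102/EI
  δ_0 = 2861/EI
Flexibility coefficient — unit upward force at Y: δ_{YY} = L³/(3EI) = 46.87/EI.
The prop prevents deflection at Y: R_Y = δ_0/δ_{YY} = 2861/46.87 = 61.04 kN.
Vertical equilibrium: R_X = ΣP − R_Y = 143 − 61.04 = 81.96 kN.

R_X = 81.96 kN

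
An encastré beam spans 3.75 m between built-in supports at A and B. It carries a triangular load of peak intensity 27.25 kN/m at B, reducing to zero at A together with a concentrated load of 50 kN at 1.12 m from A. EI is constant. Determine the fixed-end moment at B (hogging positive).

Release both end moments; the primary structure is a simply-supported span AB with redundants M_A and M_B.
End rotations of the released simple span under the applied load (×1/EI):
  at A: triangular load, peak 27.25: 7w₀L³/(360EI) = 27.94/EI
  at B: triangular load, peak 27.25: w₀L³/(45EI) = 31.93/EI
  at A: point load 50 at a = 1.12: Pab(L + b)/(6LEI) = 41.76/EI
  at B: point load 50 at a = 1.12: Pab(L + a)/(6LEI) = 31.88/EI
  θ_A0 = 69.7/EI,  θ_B0 = 63.81/EI
Flexibility coefficients: a unit moment at one end gives L/(3EI) there and L/(6EI) at the far end, so f₁₁ = f₂₂ = 1.25/EI and f₁₂ = f₂₁ = 0.625/EI.
Compatibility — zero rotation at each built-in end:
  1.25 M_A + 0.625 M_B = 69.7
  0.625 M_A + 1.25 M_B = 63.81
Solving the pair gives M_A = 40.32 kN·m and M_B = 30.89 kN·m (hogging).

M_B = 30.89 kN·m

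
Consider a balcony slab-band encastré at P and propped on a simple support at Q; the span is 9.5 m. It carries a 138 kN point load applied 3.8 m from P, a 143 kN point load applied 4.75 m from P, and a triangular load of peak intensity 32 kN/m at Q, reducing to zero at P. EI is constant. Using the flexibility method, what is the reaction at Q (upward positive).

Remove the prop at Q; the released (primary) structure is a cantilever built in at P.
Deflection at Q on the released cantilever, summing each load's contribution:
  point load 138 at a = 3.8: Pa²(3L − a)/(6EI) = 8203/EI
  point load 143 at a = 4.75: Pa²(3L − a)/(6EI) = 12771/EI
  triangular load, peak 32 at the free end: 11w₀L⁴/(120EI) = 23892/EI
  δ_0 = 44867/EI
Tip deflection under a unit load at Q: L³/(3EI) = 285.8/EI.
Compatibility at Q: δ_0 − R_Q·δ_{QQ} = 0, so R_Q = 44867/285.8 = 157 kN.

R_Q = 157 kN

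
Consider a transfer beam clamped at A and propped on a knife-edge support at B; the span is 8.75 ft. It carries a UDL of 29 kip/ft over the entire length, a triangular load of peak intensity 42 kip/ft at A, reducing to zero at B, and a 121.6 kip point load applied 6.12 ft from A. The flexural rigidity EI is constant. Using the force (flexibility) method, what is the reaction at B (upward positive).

R_B = 200.3 kip

Choose R_B as the redundant. The primary structure is the cantilever fixed at A.
Primary-structure tip deflection at B by superposition:
  UDL 29: wL⁴/(8EI) = 21249/EI
  triangular load, peak 42 at the fixed end: w₀L⁴/(30EI) = 8207/EI
  point load 121.6 at a = 6.12: Pa²(3L − a)/(6EI) = 15280/EI
  δ_0 = 44736/EI
Tip deflection under a unit load at B: L³/(3EI) = 223.3/EI.
Compatibility at B: δ_0 − R_B·δ_{BB} = 0, so R_B = 44736/223.3 = 200.3 kip.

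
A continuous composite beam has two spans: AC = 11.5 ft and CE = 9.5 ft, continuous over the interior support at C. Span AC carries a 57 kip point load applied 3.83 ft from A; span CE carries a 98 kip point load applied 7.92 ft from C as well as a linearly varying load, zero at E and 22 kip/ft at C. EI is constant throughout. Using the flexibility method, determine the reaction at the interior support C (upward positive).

Insert a hinge at C; M_C is the redundant, and each span becomes simply supported.
End slopes at the hinge C, treating each span as simply supported:
  span AC: point load 57 at a = 3.83: Pab(L + a)/(6LEI) = 372/EI
  span CE: point load 98 at a = 7.92: Pab(L + b)/(6LEI) = 238.4/EI
  span CE: triangular load, peak 22: w₀L³/(45EI) = 419.2/EI
  relative rotation θ_0 = (372 + 657.5)/EI = 1030/EI
A unit hogging moment at C produces rotation L₁/(3EI) + L₂/(3EI) = 7/EI.
Compatibility: M_C·(L₁+L₂)/(3EI) = θ_0, giving M_C = 147.1 kip·ft (hogging).
Span AC, ΣM about A with M_C applied at C: R_C^{AC}·11.5 = 218.3 + 147.1, so R_C^{AC} = 31.77 kip and R_A = 57 − 31.77 = 25.23 kip.
Span CE, ΣM about E: R_C^{CE}·9.5 = 816.7 + 147.1, so R_C^{CE} = 101.4 kip and R_E = 202.5 − 101.4 = 101.1 kip.
R_C = 31.77 + 101.4 = 133.2 kip.

R_C = 133.2 kip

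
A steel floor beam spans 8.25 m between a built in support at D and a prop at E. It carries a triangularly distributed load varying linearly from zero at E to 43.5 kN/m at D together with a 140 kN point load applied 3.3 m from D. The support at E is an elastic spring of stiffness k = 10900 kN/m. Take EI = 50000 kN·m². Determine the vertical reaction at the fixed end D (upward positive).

Remove the prop at E; the released (primary) structure is a cantilever built in at D.
Downward deflection at the released point E due to the loads:
  triangular load, peak 43.5 at the fixed end: w₀L⁴/(30EI) = 6717/EI
  point load 140 at a = 3.3: Pa²(3L − a)/(6EI) = 5450/EI
  δ_0 = 12168/EI
Tip deflection under a unit load at E: L³/(3EI) = 187.2/EI.
With EI = 50000 kN·m²: δ_0 = 0.24335 m and δ_{EE} = 0.003743 m/kN.
Compatibility — the spring shortens by R_E/k under the reaction it provides: δ_0 − R_E·δ_{EE} = R_E/k. With 1/k = 0.000092 m/kN, R_E = δ_0 / (δ_{EE} + 1/k) = 0.24335 / (0.003743 + 0.000092) = 63.45 kN.
Vertical equilibrium: R_D = ΣP − R_E = 319.4 − 63.45 = 256 kN.

R_D = 256 kN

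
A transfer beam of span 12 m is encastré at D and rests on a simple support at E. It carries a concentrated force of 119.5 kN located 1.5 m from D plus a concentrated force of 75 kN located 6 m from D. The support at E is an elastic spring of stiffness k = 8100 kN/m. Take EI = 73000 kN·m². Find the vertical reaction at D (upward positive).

R_D = 168.8 kN

Release the roller at E. Primary structure: cantilever fixed at D.
Free-end deflection of the primary structure under the applied loading (downward +):
  point load 119.5 at a = 1.5: Pa²(3L − a)/(6EI) = 1546/EI
  point load 75 at a = 6: Pa²(3L − a)/(6EI) = 13500/EI
  δ_0 = 15046/EI
Flexibility coefficient — unit upward force at E: δ_{EE} = L³/(3EI) = 576/EI.
With EI = 73000 kN·m²: δ_0 = 0.20611 m and δ_{EE} = 0.00789 m/kN.
Compatibility — the spring shortens by R_E/k under the reaction it provides: δ_0 − R_E·δ_{EE} = R_E/k. With 1/k = 0.000123 m/kN, R_E = δ_0 / (δ_{EE} + 1/k) = 0.20611 / (0.00789 + 0.000123) = 25.72 kN.
Vertical equilibrium: R_D = ΣP − R_E = 194.5 − 25.72 = 168.8 kN.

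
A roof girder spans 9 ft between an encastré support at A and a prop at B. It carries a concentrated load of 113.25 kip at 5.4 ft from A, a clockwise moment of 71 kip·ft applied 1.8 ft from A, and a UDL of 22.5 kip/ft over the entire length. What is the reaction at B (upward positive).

R_B = 129.1 kip

Remove the prop at B; the released (primary) structure is a cantilever built in at A.
Deflection at B on the released cantilever, summing each load's contribution:
  point load 113.25 at a = 5.4: Pa²(3L − a)/(6EI) = 11889/EI
  clockwise couple 71 at a = 1.8: M₀a(2L − a)/(2EI) = 1035/EI
  UDL 22.5: wL⁴/(8EI) = 18453/EI
  δ_0 = 31377/EI
Tip deflection under a unit load at B: L³/(3EI) = 243/EI.
The prop prevents deflection at B: R_B = δ_0/δ_{BB} = 31377/243 = 129.1 kip.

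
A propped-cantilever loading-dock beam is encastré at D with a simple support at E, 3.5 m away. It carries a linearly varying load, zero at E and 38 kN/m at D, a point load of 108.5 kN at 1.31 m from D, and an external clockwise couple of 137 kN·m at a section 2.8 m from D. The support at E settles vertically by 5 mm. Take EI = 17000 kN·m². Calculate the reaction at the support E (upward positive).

R_E = 83.67 kN

Remove the prop at E; the released (primary) structure is a cantilever built in at D.
Downward deflection at the released point E due to the loads:
  triangular load, peak 38 at the fixed end: w₀L⁴/(30EI) = 190.1/EI
  point load 108.5 at a = 1.31: Pa²(3L − a)/(6EI) = 285.2/EI
  clockwise couple 137 at a = 2.8: M₀a(2L − a)/(2EI) = 805.6/EI
  δ_0 = 1281/EI
Flexibility coefficient — unit upward force at E: δ_{EE} = L³/(3EI) = 14.29/EI.
With EI = 17000 kN·m²: δ_0 = 0.075343 m and δ_{EE} = 0.000841 m/kN.
Compatibility — the beam at E must follow the support down by 0.005 m: δ_0 − R_E·δ_{EE} = 0.005, so R_E = (0.075343 − 0.005)/0.000841 = 83.67 kN.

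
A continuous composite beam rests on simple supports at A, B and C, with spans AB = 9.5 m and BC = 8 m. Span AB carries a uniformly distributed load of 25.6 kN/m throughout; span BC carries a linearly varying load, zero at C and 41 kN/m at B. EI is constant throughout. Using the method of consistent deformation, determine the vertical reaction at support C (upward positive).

Take M_B as the redundant. Released structure: two simple spans AB and BC with a hinge at B.
Discontinuity in slope at B on the released structure — sum the simple-span end rotations:
  span AB: UDL 25.6: wL³/(24EI) = 914.5/EI
  span BC: triangular load, peak 41: w₀L³/(45EI) = 466.5/EI
  relative rotation θ_0 = (914.5 + 466.5)/EI = 1381/EI
A unit hogging moment at B produces rotation L₁/(3EI) + L₂/(3EI) = 5.833/EI.
Compatibility: M_B·(L₁+L₂)/(3EI) = θ_0, giving M_B = 236.7 kN·m (hogging).
Span BC, ΣM about C: R_B^{BC}·8 = 874.7 + 236.7, so R_B^{BC} = 138.9 kN and R_C = 164 − 138.9 = 25.07 kN.

R_C = 25.07 kN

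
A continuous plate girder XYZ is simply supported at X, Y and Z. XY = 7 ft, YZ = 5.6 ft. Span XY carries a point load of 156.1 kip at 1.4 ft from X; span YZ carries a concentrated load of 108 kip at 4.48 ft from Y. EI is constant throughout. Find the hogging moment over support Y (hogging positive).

Release continuity at Y by inserting a hinge; the redundant is the internal moment M_Y. The primary structure is two simply-supported spans XY and YZ.
Rotations at Y on the released spans (each span's end-slope, ×1/EI):
  span XY: point load 156.1 at a = 1.4: Pab(L + a)/(6LEI) = 244.8/EI
  span YZ: point load 108 at a = 4.48: Pab(L + b)/(6LEI) = 108.4/EI
  relative rotation θ_0 = (244.8 + 108.4)/EI = 353.1/EI
A unit hogging moment at Y produces rotation L₁/(3EI) + L₂/(3EI) = 4.2/EI.
Compatibility: M_Y·(L₁+L₂)/(3EI) = θ_0, giving M_Y = 84.08 kip·ft (hogging).

M_Y = 84.08 kip·ft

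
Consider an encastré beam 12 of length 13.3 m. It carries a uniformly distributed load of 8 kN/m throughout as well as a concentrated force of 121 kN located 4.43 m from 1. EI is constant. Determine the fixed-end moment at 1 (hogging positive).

M_1 = 356.3 kN·m

Take the two fixed-end moments M_1, M_2 as redundants; the released structure is the simple span 12.
On the primary (simply-supported) span, the end slopes from the loading are:
  at 1: UDL 8: wL³/(24EI) = 784.2/EI
  at 2: UDL 8: wL³/(24EI) = 784.2/EI
  at 1: point load 121 at a = 4.43: Pab(L + b)/(6LEI) = 1321/EI
  at 2: point load 121 at a = 4.43: Pab(L + a)/(6LEI) = 1056/EI
  θ_10 = 2105/EI,  θ_20 = 1841/EI
Flexibility coefficients: a unit moment at one end gives L/(3EI) there and L/(6EI) at the far end, so f₁₁ = f₂₂ = 4.433/EI and f₁₂ = f₂₁ = 2.217/EI.
Compatibility — zero rotation at each built-in end:
  4.433 M_1 + 2.217 M_2 = 2105
  2.217 M_1 + 4.433 M_2 = 1841
Solving the pair gives M_1 = 356.3 kN·m and M_2 = 237 kN·m (hogging).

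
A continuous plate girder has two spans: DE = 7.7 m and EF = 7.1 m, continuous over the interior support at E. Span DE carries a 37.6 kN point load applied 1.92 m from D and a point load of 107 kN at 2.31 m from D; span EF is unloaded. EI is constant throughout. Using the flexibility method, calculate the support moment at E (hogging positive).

Take M_E as the redundant. Released structure: two simple spans DE and EF with a hinge at E.
Discontinuity in slope at E on the released structure — sum the simple-span end rotations:
  span DE: point load 37.6 at a = 1.92: Pab(L + a)/(6LEI) = 86.89/EI
  span DE: point load 107 at a = 2.31: Pab(L + a)/(6LEI) = 288.7/EI
  relative rotation θ_0 = (375.5 + 0)/EI = 375.5/EI
A unit hogging moment at E produces rotation L₁/(3EI) + L₂/(3EI) = 4.933/EI.
Compatibility: M_E·(L₁+L₂)/(3EI) = θ_0, giving M_E = 76.12 kN·m (hogging).

M_E = 76.12 kN·m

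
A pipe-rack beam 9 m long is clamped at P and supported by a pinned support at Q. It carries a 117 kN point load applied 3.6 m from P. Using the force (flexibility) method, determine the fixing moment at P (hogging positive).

Remove the prop at Q; the released (primary) structure is a cantilever built in at P.
Deflection at Q on the released cantilever, summing each load's contribution:
  point load 117 at a = 3.6: Pa²(3L − a)/(6EI) = 5914/EI
Tip deflection under a unit load at Q: L³/(3EI) = 243/EI.
Compatibility at Q: δ_0 − R_Q·δ_{QQ} = 0, so R_Q = 5914/243 = 24.34 kN.
Moment equilibrium about P: M_P = Σ(load moments about P) − R_Q·L = 421.2 − 24.34×9 = 202.2 kN·m.

M_P = 202.2 kN·m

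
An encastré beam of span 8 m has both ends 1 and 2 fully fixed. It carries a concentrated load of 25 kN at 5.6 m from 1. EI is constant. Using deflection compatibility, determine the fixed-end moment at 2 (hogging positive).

M_2 = 29.4 kN·m

Take the two fixed-end moments M_1, M_2 as redundants; the released structure is the simple span 12.
Simple-span end rotations at 1 and 2 under the given loads:
  at 1: point load 25 at a = 5.6: Pab(L + b)/(6LEI) = 72.8/EI
  at 2: point load 25 at a = 5.6: Pab(L + a)/(6LEI) = 95.2/EI
  θ_10 = 72.8/EI,  θ_20 = 95.2/EI
Flexibility coefficients: a unit moment at one end gives L/(3EI) there and L/(6EI) at the far end, so f₁₁ = f₂₂ = 2.667/EI and f₁₂ = f₂₁ = 1.333/EI.
Compatibility — zero rotation at each built-in end:
  2.667 M_1 + 1.333 M_2 = 72.8
  1.333 M_1 + 2.667 M_2 = 95.2
Solving the pair gives M_1 = 12.6 kN·m and M_2 = 29.4 kN·m (hogging).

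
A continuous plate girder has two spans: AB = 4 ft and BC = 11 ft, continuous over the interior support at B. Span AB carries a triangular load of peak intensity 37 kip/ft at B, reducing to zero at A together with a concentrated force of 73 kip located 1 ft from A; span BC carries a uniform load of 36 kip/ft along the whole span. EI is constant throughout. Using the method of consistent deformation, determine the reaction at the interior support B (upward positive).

Release continuity at B by inserting a hinge; the redundant is the internal moment M_B. The primary structure is two simply-supported spans AB and BC.
Discontinuity in slope at B on the released structure — sum the simple-span end rotations:
  span AB: triangular load, peak 37: w₀L³/(45EI) = 52.62/EI
  span AB: point load 73 at a = 1: Pab(L + a)/(6LEI) = 45.62/EI
  span BC: UDL 36: wL³/(24EI) = 1996/EI
  relative rotation θ_0 = (98.25 + 1996)/EI = 2095/EI
A unit hogging moment at B produces rotation L₁/(3EI) + L₂/(3EI) = 5/EI.
Compatibility: M_B·(L₁+L₂)/(3EI) = θ_0, giving M_B = 418.9 kip·ft (hogging).
Span AB, ΣM about A with M_B applied at B: R_B^{AB}·4 = 270.3 + 418.9, so R_B^{AB} = 172.3 kip and R_A = 147 − 172.3 = -25.32 kip.
Span BC, ΣM about C: R_B^{BC}·11 = 2178 + 418.9, so R_B^{BC} = 236.1 kip and R_C = 396 − 236.1 = 159.9 kip.
R_B = 172.3 + 236.1 = 408.4 kip.

R_B = 408.4 kip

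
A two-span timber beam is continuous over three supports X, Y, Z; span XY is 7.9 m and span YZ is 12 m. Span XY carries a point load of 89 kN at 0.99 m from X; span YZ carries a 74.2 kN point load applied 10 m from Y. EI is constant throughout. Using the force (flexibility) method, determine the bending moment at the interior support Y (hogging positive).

M_Y = 60.72 kN·m

Take M_Y as the redundant. Released structure: two simple spans XY and YZ with a hinge at Y.
End slopes at the hinge Y, treating each span as simply supported:
  span XY: point load 89 at a = 0.99: Pab(L + a)/(6LEI) = 114.2/EI
  span YZ: point load 74.2 at a = 10: Pab(L + b)/(6LEI) = 288.6/EI
  relative rotation θ_0 = (114.2 + 288.6)/EI = 402.7/EI
A unit hogging moment at Y produces rotation L₁/(3EI) + L₂/(3EI) = 6.633/EI.
Compatibility: M_Y·(L₁+L₂)/(3EI) = θ_0, giving M_Y = 60.72 kN·m (hogging).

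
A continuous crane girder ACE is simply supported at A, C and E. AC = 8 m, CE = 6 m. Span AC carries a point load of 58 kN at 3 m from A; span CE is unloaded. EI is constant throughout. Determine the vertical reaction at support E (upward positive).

R_E = -7.121 kN

Release continuity at C by inserting a hinge; the redundant is the internal moment M_C. The primary structure is two simply-supported spans AC and CE.
Discontinuity in slope at C on the released structure — sum the simple-span end rotations:
  span AC: point load 58 at a = 3: Pab(L + a)/(6LEI) = 199.4/EI
  relative rotation θ_0 = (199.4 + 0)/EI = 199.4/EI
A unit hogging moment at C produces rotation L₁/(3EI) + L₂/(3EI) = 4.667/EI.
Compatibility: M_C·(L₁+L₂)/(3EI) = θ_0, giving M_C = 42.72 kN·m (hogging).
Span CE, ΣM about E: R_C^{CE}·6 = 0 + 42.72, so R_C^{CE} = 7.121 kN and R_E = 0 − 7.121 = -7.121 kN.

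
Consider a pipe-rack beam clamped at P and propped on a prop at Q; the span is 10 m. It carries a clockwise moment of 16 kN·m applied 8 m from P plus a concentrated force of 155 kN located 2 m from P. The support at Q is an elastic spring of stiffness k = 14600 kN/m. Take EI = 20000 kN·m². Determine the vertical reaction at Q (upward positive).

R_Q = 10.94 kN

Release the roller at Q. Primary structure: cantilever fixed at P.
Deflection at Q on the released cantilever, summing each load's contribution:
  clockwise couple 16 at a = 8: M₀a(2L − a)/(2EI) = 768/EI
  point load 155 at a = 2: Pa²(3L − a)/(6EI) = 2893/EI
  δ_0 = 3661/EI
Flexibility coefficient — unit upward force at Q: δ_{QQ} = L³/(3EI) = 333.3/EI.
With EI = 20000 kN·m²: δ_0 = 0.18307 m and δ_{QQ} = 0.016667 m/kN.
Compatibility — the spring shortens by R_Q/k under the reaction it provides: δ_0 − R_Q·δ_{QQ} = R_Q/k. With 1/k = 0.000068 m/kN, R_Q = δ_0 / (δ_{QQ} + 1/k) = 0.18307 / (0.016667 + 0.000068) = 10.94 kN.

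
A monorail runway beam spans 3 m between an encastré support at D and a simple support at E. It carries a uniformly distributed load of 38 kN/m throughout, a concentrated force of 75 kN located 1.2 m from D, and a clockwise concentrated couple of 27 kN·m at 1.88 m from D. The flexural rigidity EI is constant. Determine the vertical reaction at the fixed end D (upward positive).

R_D = 119 kN

Remove the prop at E; the released (primary) structure is a cantilever built in at D.
Downward deflection at the released point E due to the loads:
  UDL 38: wL⁴/(8EI) = 384.8/EI
  point load 75 at a = 1.2: Pa²(3L − a)/(6EI) = 140.4/EI
  clockwise couple 27 at a = 1.88: M₀a(2L − a)/(2EI) = 104.6/EI
  δ_0 = 629.7/EI
Flexibility coefficient — unit upward force at E: δ_{EE} = L³/(3EI) = 9/EI.
The prop prevents deflection at E: R_E = δ_0/δ_{EE} = 629.7/9 = 69.97 kN.
Vertical equilibrium: R_D = ΣP − R_E = 189 − 69.97 = 119 kN.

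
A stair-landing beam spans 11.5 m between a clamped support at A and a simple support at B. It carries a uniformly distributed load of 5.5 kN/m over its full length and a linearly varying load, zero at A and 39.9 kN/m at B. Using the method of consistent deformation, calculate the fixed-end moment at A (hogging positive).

Choose R_B as the redundant. The primary structure is the cantilever fixed at A.
Deflection at B on the released cantilever, summing each load's contribution:
  UDL 5.5: wL⁴/(8EI) = 12024/EI
  triangular load, peak 39.9 at the free end: 11w₀L⁴/(120EI) = 63970/EI
  δ_0 = 75994/EI
Flexibility coefficient — unit upward force at B: δ_{BB} = L³/(3EI) = 507/EI.
Compatibility at B: δ_0 − R_B·δ_{BB} = 0, so R_B = 75994/507 = 149.9 kN.
Moment equilibrium about A: M_A = Σ(load moments about A) − R_B·L = 2123 − 149.9×11.5 = 398.7 kN·m.

M_A = 398.7 kN·m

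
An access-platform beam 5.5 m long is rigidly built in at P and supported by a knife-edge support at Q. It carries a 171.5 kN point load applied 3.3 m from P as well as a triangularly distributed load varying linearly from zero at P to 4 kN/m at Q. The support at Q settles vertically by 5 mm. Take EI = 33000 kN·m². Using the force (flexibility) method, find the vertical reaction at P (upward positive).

R_P = 105.3 kN

Remove the prop at Q; the released (primary) structure is a cantilever built in at P.
Downward deflection at the released point Q due to the loads:
  point load 171.5 at a = 3.3: Pa²(3L − a)/(6EI) = 4109/EI
  triangular load, peak 4 at the free end: 11w₀L⁴/(120EI) = 335.5/EI
  δ_0 = 4444/EI
Flexibility coefficient — unit upward force at Q: δ_{QQ} = L³/(3EI) = 55.46/EI.
With EI = 33000 kN·m²: δ_0 = 0.13468 m and δ_{QQ} = 0.001681 m/kN.
Compatibility — the beam at Q must follow the support down by 0.005 m: δ_0 − R_Q·δ_{QQ} = 0.005, so R_Q = (0.13468 − 0.005)/0.001681 = 77.16 kN.
Vertical equilibrium: R_P = ΣP − R_Q = 182.5 − 77.16 = 105.3 kN.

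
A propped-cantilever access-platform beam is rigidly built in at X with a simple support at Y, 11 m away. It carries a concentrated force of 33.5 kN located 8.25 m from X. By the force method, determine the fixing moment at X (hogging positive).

Release the roller at Y. Primary structure: cantilever fixed at X.
Primary-structure tip deflection at Y by superposition:
  point load 33.5 at a = 8.25: Pa²(3L − a)/(6EI) = 9405/EI
Flexibility coefficient — unit upward force at Y: δ_{YY} = L³/(3EI) = 443.7/EI.
Compatibility at Y: δ_0 − R_Y·δ_{YY} = 0, so R_Y = 9405/443.7 = 21.2 kN.
Moment equilibrium about X: M_X = Σ(load moments about X) − R_Y·L = 276.4 − 21.2×11 = 43.18 kN·m.

M_X = 43.18 kN·m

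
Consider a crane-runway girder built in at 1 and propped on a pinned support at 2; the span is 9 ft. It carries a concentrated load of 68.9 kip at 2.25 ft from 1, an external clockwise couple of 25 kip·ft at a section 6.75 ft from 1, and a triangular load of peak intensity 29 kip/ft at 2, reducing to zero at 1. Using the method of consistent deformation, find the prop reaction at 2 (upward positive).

R_2 = 81.6 kip

Choose R_2 as the redundant. The primary structure is the cantilever fixed at 1.
Primary-structure tip deflection at 2 by superposition:
  point load 68.9 at a = 2.25: Pa²(3L − a)/(6EI) = 1439/EI
  clockwise couple 25 at a = 6.75: M₀a(2L − a)/(2EI) = 949.2/EI
  triangular load, peak 29 at the free end: 11w₀L⁴/(120EI) = 17441/EI
  δ_0 = 19829/EI
Tip deflection under a unit load at 2: L³/(3EI) = 243/EI.
The prop prevents deflection at 2: R_2 = δ_0/δ_{22} = 19829/243 = 81.6 kip.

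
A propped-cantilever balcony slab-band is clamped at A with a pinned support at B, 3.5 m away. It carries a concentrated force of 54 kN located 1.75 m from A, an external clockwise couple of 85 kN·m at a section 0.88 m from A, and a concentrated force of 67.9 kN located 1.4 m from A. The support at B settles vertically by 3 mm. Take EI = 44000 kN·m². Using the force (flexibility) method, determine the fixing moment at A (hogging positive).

Release the roller at B. Primary structure: cantilever fixed at A.
Downward deflection at the released point B due to the loads:
  point load 54 at a = 1.75: Pa²(3L − a)/(6EI) = 241.2/EI
  clockwise couple 85 at a = 0.88: M₀a(2L − a)/(2EI) = 228.9/EI
  point load 67.9 at a = 1.4: Pa²(3L − a)/(6EI) = 201.8/EI
  δ_0 = 671.9/EI
Flexibility coefficient — unit upward force at B: δ_{BB} = L³/(3EI) = 14.29/EI.
With EI = 44000 kN·m²: δ_0 = 0.015271 m and δ_{BB} = 0.000325 m/kN.
Compatibility — the beam at B must follow the support down by 0.003 m: δ_0 − R_B·δ_{BB} = 0.003, so R_B = (0.015271 − 0.003)/0.000325 = 37.78 kN.
Moment equilibrium about A: M_A = Σ(load moments about A) − R_B·L = 274.6 − 37.78×3.5 = 142.3 kN·m.

M_A = 142.3 kN·m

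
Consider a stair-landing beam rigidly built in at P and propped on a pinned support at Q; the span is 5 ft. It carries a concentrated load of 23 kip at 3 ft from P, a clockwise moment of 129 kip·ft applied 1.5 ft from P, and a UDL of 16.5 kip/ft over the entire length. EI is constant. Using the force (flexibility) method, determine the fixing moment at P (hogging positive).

Release the roller at Q. Primary structure: cantilever fixed at P.
Free-end deflection of the primary structure under the applied loading (downward +):
  point load 23 at a = 3: Pa²(3L − a)/(6EI) = 414/EI
  clockwise couple 129 at a = 1.5: M₀a(2L − a)/(2EI) = 822.4/EI
  UDL 16.5: wL⁴/(8EI) = 1289/EI
  δ_0 = 2525/EI
Tip deflection under a unit load at Q: L³/(3EI) = 41.67/EI.
The prop prevents deflection at Q: R_Q = δ_0/δ_{QQ} = 2525/41.67 = 60.61 kip.
Moment equilibrium about P: M_P = Σ(load moments about P) − R_Q·L = 404.2 − 60.61×5 = 101.2 kip·ft.

M_P = 101.2 kip·ft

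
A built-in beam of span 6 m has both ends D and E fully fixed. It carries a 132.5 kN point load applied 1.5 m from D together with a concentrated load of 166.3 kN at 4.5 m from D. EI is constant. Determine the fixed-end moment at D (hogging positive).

Release both end moments; the primary structure is a simply-supported span DE with redundants M_D and M_E.
Simple-span end rotations at D and E under the given loads:
  at D: point load 132.5 at a = 1.5: Pab(L + b)/(6LEI) = 260.9/EI
  at E: point load 132.5 at a = 1.5: Pab(L + a)/(6LEI) = 186.3/EI
  at D: point load 166.3 at a = 4.5: Pab(L + b)/(6LEI) = 233.9/EI
  at E: point load 166.3 at a = 4.5: Pab(L + a)/(6LEI) = 327.4/EI
  θ_D0 = 494.7/EI,  θ_E0 = 513.7/EI
Flexibility coefficients: a unit moment at one end gives L/(3EI) there and L/(6EI) at the far end, so f₁₁ = f₂₂ = 2/EI and f₁₂ = f₂₁ = 1/EI.
Compatibility — zero rotation at each built-in end:
  2 M_D + 1 M_E = 494.7
  1 M_D + 2 M_E = 513.7
Solving the pair gives M_D = 158.6 kN·m and M_E = 177.6 kN·m (hogging).

M_D = 158.6 kN·m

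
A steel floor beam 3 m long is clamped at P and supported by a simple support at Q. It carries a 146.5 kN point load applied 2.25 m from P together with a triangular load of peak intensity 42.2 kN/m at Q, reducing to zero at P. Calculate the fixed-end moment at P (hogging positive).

M_P = 73.66 kN·m

Choose R_Q as the redundant. The primary structure is the cantilever fixed at P.
Primary-structure tip deflection at Q by superposition:
  point load 146.5 at a = 2.25: Pa²(3L − a)/(6EI) = 834.4/EI
  triangular load, peak 42.2 at the free end: 11w₀L⁴/(120EI) = 313.3/EI
  δ_0 = 1148/EI
Flexibility coefficient — unit upward force at Q: δ_{QQ} = L³/(3EI) = 9/EI.
The prop prevents deflection at Q: R_Q = δ_0/δ_{QQ} = 1148/9 = 127.5 kN.
Moment equilibrium about P: M_P = Σ(load moments about P) − R_Q·L = 456.2 − 127.5×3 = 73.66 kN·m.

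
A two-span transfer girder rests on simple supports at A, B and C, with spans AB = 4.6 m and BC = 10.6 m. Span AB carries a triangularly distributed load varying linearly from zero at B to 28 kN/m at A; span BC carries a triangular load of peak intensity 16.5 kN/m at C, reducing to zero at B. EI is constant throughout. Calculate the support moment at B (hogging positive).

M_B = 85.88 kN·m

Release continuity at B by inserting a hinge; the redundant is the internal moment M_B. The primary structure is two simply-supported spans AB and BC.
Discontinuity in slope at B on the released structure — sum the simple-span end rotations:
  span AB: triangular load, peak 28: 7w₀L³/(360EI) = 52.99/EI
  span BC: triangular load, peak 16.5: 7w₀L³/(360EI) = 382.1/EI
  relative rotation θ_0 = (52.99 + 382.1)/EI = 435.1/EI
A unit hogging moment at B produces rotation L₁/(3EI) + L₂/(3EI) = 5.067/EI.
Compatibility: M_B·(L₁+L₂)/(3EI) = θ_0, giving M_B = 85.88 kN·m (hogging).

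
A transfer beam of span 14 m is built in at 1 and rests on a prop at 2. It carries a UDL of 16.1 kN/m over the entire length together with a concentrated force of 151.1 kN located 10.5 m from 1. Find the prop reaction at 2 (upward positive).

R_2 = 180.1 kN

Release the roller at 2. Primary structure: cantilever fixed at 1.
Deflection at 2 on the released cantilever, summing each load's contribution:
  UDL 16.1: wL⁴/(8EI) = 77312/EI
  point load 151.1 at a = 10.5: Pa²(3L − a)/(6EI) = 87459/EI
  δ_0 = 164771/EI
Tip deflection under a unit load at 2: L³/(3EI) = 914.7/EI.
The prop prevents deflection at 2: R_2 = δ_0/δ_{22} = 164771/914.7 = 180.1 kN.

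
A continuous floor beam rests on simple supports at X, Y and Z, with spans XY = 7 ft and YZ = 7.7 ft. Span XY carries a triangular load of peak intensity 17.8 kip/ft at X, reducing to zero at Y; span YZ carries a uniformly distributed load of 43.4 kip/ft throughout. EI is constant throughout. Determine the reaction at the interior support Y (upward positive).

R_Y = 240.4 kip

Insert a hinge at Y; M_Y is the redundant, and each span becomes simply supported.
End slopes at the hinge Y, treating each span as simply supported:
  span XY: triangular load, peak 17.8: 7w₀L³/(360EI) = 118.7/EI
  span YZ: UDL 43.4: wL³/(24EI) = 825.6/EI
  relative rotation θ_0 = (118.7 + 825.6)/EI = 944.3/EI
A unit hogging moment at Y produces rotation L₁/(3EI) + L₂/(3EI) = 4.9/EI.
Slope continuity at Y: θ_0 = M_Y·4.9/EI, so M_Y = 944.3/4.9 = 192.7 kip·ft (hogging).
Span XY, ΣM about X with M_Y applied at Y: R_Y^{XY}·7 = 145.4 + 192.7, so R_Y^{XY} = 48.3 kip and R_X = 62.3 − 48.3 = 14 kip.
Span YZ, ΣM about Z: R_Y^{YZ}·7.7 = 1287 + 192.7, so R_Y^{YZ} = 192.1 kip and R_Z = 334.2 − 192.1 = 142.1 kip.
R_Y = 48.3 + 192.1 = 240.4 kip.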